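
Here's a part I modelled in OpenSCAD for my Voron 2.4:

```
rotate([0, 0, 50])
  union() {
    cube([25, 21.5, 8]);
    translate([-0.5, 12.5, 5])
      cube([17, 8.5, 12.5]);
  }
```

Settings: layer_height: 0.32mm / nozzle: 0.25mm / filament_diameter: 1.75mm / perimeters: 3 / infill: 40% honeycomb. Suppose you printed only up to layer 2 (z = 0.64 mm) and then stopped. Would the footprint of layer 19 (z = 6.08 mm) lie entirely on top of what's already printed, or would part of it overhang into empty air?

Compare the two slices. At z = 0.64: the cube is present — its section is the full 25×21.5 rectangle (area 537.50 mm²); the cube at (-0.5, 12.5) does not reach this height (z outside [5, 17.5]); Taking the union: only the 25×21.5 cube is present, so the union is just that shape — area = 537.50 mm²; (whole slice rotated 50° about Z — lengths, areas and connectivity unchanged). At z = 6.08: the 25×21.5 cube contributes its full rectangle (area 537.50 mm²); the 17×8.5 cube at (-0.5, 12.5) contributes its full rectangle (area 144.50 mm²); Combining (union): the regions partially overlap — summed areas 682.00 mm² minus the doubly-counted overlap 140.25 mm² gives 541.75 mm² — area = 541.75 mm²; (whole slice rotated 50° about Z — lengths, areas and connectivity unchanged). Checking containment: at z = 6.08 the cross-section extends beyond the z = 0.64 cross-section by about 4.25 mm².

part overhangs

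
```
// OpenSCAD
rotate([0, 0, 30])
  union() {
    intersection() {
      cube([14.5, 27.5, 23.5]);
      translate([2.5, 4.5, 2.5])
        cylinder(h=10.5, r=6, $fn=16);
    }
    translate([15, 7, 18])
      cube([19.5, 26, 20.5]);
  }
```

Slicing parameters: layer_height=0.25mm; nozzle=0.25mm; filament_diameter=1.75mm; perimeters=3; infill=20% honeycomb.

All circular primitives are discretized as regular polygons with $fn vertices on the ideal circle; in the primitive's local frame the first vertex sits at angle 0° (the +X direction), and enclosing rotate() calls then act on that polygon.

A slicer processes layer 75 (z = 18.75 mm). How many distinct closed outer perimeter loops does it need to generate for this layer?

1

At z = 18.75 mm: the cube is present — its section is the full 14.5×27.5 rectangle; the cylinder at (2.5, 4.5) does not reach this height (z outside [2.5, 13]); Keeping only the common overlap: at least one operand is absent at this height, so nothing remains; the cube at (15, 7) (footprint 19.5×26) is included at this height; Merging all regions: only the 19.5×26 cube at (15, 7) is present, so the union is just that shape — 1 connected region; (rotated 30° about Z; rotation is an isometry so areas/perimeters/island counts are preserved). The result has 1 disconnected region.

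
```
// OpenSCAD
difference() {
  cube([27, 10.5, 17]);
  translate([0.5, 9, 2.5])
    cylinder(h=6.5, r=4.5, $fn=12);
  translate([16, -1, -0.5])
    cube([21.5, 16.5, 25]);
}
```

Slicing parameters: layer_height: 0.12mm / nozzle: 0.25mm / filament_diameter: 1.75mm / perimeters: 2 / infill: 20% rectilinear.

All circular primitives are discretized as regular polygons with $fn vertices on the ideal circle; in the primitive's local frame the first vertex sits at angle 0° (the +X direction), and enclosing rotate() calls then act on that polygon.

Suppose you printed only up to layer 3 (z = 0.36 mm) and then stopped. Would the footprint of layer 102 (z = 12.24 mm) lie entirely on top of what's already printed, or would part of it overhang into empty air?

entirely on top

Compare the two slices. At z = 0.36: the 27×10.5 cube contributes its full rectangle (area 283.50 mm²); the cylinder at (0.5, 9) is not intersected at this z (z outside [2.5, 9]); the 21.5×16.5 cube at (16, -1) contributes its full rectangle (area 354.75 mm²); After the difference (first − rest): starting from the 27×10.5 cube (283.50 mm²), the 21.5×16.5 cube at (16, -1) partially overlaps it — only the 115.50 mm² overlap (of its 354.75 mm²) is removed, clipping the outline — area = 168.00 mm². At z = 12.24: the cube (footprint 27×10.5) is included at this height (area 283.50 mm²); the cylinder at (0.5, 9) does not reach this height (z outside [2.5, 9]); the cube at (16, -1) is present — its section is the full 21.5×16.5 rectangle (area 354.75 mm²); Subtracting the remaining from the first: starting from the 27×10.5 cube (283.50 mm²), the 21.5×16.5 cube at (16, -1) partially overlaps it — only the 115.50 mm² overlap (of its 354.75 mm²) is removed, clipping the outline — area = 168.00 mm². Checking containment: the cross-section at z = 12.24 is a subset of the cross-section at z = 0.36.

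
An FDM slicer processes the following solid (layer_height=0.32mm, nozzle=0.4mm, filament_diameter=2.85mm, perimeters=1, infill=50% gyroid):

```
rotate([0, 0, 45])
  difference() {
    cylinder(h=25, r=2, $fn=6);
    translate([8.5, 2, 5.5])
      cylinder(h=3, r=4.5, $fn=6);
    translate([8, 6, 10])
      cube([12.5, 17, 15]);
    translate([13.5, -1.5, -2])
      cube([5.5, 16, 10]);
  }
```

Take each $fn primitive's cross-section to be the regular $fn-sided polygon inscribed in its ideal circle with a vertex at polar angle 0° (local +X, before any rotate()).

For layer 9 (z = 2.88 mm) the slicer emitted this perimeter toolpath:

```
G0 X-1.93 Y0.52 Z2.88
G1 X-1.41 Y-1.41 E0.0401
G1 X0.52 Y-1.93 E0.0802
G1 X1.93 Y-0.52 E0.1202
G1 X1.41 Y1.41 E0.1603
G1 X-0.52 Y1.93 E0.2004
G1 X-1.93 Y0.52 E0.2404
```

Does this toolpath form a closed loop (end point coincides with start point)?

Start point (G0): (-1.93, 0.52). End point (last G1): the path returns to the start — closed.

yes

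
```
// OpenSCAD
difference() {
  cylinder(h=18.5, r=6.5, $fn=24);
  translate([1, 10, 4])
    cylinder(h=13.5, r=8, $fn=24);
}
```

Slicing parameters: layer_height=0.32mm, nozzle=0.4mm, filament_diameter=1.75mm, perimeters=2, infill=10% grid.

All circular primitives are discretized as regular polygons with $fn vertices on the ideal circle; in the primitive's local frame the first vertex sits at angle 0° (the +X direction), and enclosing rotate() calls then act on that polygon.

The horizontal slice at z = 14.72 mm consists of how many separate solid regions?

1

At z = 14.72 mm: the r=6.5 cylinder contributes a regular 24-gon of circumradius 6.5; the cylinder at (1, 10): section is a regular 24-gon, circumradius r=8; After the difference (first − rest): starting from the r=6.5 cylinder, the r=8 cylinder at (1, 10) partially overlaps it — only the 30.90 mm² overlap (of its 198.77 mm²) is removed, clipping the outline — 1 connected region. The result has 1 disconnected region.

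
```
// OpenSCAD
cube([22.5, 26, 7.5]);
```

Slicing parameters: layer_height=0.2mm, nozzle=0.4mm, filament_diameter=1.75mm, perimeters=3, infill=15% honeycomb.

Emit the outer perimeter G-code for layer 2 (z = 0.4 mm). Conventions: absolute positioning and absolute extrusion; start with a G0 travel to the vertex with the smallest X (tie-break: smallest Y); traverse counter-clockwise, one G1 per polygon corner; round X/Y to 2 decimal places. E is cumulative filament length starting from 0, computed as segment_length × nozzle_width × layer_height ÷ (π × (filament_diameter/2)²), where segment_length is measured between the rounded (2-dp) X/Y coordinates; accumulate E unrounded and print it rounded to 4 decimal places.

G0 X0.00 Y0.00 Z0.40
G1 X22.50 Y0.00 E0.7484
G1 X22.50 Y26.00 E1.6131
G1 X0.00 Y26.00 E2.3615
G1 X0.00 Y0.00 E3.2262

At z = 0.4 mm: the 22.5×26 cube contributes its full rectangle. The outline is a single polygon with 4 vertices. Extrusion per mm of travel: 0.4 × 0.2 / (π × 0.875²) = 0.033260. Accumulating E over each segment gives final E = 3.2262.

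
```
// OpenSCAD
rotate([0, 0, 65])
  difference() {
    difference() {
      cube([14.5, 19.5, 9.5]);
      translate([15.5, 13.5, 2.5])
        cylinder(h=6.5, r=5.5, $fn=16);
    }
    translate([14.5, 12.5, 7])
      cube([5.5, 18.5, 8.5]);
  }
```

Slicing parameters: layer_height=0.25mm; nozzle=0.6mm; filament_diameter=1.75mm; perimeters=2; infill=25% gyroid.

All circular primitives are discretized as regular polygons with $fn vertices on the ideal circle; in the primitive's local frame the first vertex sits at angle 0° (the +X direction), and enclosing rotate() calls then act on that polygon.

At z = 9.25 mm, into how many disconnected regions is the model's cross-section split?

At z = 9.25 mm: the cube (footprint 14.5×19.5) is included at this height; the cylinder at (15.5, 13.5) does not reach this height (z outside [2.5, 9]); Taking the first minus the rest: none of the subtracted shapes is present at this height, so the 14.5×19.5 cube is unchanged — 1 connected region; the 5.5×18.5 cube at (14.5, 12.5) contributes its full rectangle; Subtracting the remaining from the first: starting from that combined region, the 5.5×18.5 cube at (14.5, 12.5) misses the remaining region (no effect) — 1 connected region; (rotated 65° about Z; rotation is an isometry so areas/perimeters/island counts are preserved). The result has 1 disconnected region.

1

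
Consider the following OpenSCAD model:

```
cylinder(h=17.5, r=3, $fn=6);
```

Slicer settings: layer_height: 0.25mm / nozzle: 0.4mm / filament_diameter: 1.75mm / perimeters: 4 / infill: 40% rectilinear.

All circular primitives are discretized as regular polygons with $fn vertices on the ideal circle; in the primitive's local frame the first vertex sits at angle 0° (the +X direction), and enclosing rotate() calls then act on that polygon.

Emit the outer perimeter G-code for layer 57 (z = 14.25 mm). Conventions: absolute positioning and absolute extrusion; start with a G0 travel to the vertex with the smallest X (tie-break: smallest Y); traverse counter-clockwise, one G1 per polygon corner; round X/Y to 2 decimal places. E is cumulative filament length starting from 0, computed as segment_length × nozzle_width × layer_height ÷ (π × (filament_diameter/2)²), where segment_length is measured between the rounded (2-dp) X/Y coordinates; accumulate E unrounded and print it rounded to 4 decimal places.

At z = 14.25 mm: the cylinder: section is a regular 6-gon, circumradius r=3. The outline is a single polygon with 6 vertices. Extrusion per mm of travel: 0.4 × 0.25 / (π × 0.875²) = 0.041575. Accumulating E over each segment gives final E = 0.7486.

G0 X-3.00 Y0.00 Z14.25
G1 X-1.50 Y-2.60 E0.1248
G1 X1.50 Y-2.60 E0.2495
G1 X3.00 Y0.00 E0.3743
G1 X1.50 Y2.60 E0.4991
G1 X-1.50 Y2.60 E0.6238
G1 X-3.00 Y0.00 E0.7486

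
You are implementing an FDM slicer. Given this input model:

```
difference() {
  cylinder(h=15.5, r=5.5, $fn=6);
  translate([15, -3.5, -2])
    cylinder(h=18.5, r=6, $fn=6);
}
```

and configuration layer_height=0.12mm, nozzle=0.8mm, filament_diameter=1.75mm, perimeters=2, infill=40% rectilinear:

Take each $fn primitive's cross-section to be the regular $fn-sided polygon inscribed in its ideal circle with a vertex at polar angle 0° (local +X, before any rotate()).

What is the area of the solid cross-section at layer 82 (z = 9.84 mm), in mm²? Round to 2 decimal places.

At z = 9.84 mm: the r=5.5 cylinder contributes a regular 6-gon of circumradius 5.5 (area = (6/2)·5.500²·sin(360°/6) = 78.59 mm²); the cylinder at (15, -3.5): section is a regular 6-gon, circumradius r=6 (area = (6/2)·6.000²·sin(360°/6) = 93.53 mm²); Subtracting the remaining from the first: starting from the r=5.5 cylinder (78.59 mm²), the r=6 cylinder at (15, -3.5) misses the remaining region (no effect) — area = 78.59 mm². Overall, the cross-section is a single solid region. Net area = 78.59 mm².

78.59 mm²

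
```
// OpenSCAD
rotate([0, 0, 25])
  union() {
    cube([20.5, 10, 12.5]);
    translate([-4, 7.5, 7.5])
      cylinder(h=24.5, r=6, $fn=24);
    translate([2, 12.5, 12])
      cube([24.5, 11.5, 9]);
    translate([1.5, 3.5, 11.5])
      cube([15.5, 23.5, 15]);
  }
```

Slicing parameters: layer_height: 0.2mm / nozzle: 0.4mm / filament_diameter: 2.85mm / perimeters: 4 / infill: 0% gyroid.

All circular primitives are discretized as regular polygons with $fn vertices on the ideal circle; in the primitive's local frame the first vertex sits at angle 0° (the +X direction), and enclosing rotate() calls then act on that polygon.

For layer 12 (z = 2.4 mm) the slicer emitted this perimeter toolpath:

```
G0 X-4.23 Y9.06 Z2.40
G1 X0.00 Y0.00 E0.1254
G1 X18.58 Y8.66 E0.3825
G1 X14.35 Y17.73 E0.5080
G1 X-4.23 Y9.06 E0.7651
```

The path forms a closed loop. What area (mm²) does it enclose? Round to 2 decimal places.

205.08 mm²

Apply the shoelace formula to the sequence of (X, Y) vertices; enclosed area = 205.08 mm².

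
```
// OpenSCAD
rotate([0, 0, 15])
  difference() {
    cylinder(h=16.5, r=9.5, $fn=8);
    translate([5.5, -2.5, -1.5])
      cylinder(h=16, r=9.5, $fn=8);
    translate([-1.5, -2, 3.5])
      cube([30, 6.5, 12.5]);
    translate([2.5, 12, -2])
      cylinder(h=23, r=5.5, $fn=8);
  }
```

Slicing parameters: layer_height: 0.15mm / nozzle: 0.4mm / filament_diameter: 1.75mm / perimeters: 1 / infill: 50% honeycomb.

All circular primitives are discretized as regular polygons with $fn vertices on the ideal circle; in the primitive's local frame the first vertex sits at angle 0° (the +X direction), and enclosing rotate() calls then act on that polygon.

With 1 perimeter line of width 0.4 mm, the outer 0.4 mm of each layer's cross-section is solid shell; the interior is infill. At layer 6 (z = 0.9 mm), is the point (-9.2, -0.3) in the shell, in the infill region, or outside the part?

outside

At z = 0.9 mm: the r=9.5 cylinder gives a regular 8-gon of circumradius 9.5 (constant along its height); the cylinder at (5.5, -2.5): section is a regular 8-gon, circumradius r=9.5; the cube at (-1.5, -2) is not intersected at this z (z outside [3.5, 16]); the cylinder at (2.5, 12): section is a regular 8-gon, circumradius r=5.5; Subtracting the remaining from the first: starting from the r=9.5 cylinder, the r=9.5 cylinder at (5.5, -2.5) partially overlaps it — only the 148.98 mm² overlap (of its 255.27 mm²) is removed, clipping the outline; the r=5.5 cylinder at (2.5, 12) partially overlaps it — only the 9.29 mm² overlap (of its 85.56 mm²) is removed, clipping the outline — 1 connected region; (whole slice rotated 15° about Z — lengths, areas and connectivity unchanged). Overall, the cross-section is a single solid region. Undo the 15° rotation: the query point maps to (-8.964, 2.091) in the un-rotated model frame. The nearest boundary edge runs (-9.50, 0.00)→(-6.72, 6.72); distance from the point to it = 0.31 mm. The point is not inside any of the regions above, so it lies outside the cross-section (0.31 mm from the nearest boundary).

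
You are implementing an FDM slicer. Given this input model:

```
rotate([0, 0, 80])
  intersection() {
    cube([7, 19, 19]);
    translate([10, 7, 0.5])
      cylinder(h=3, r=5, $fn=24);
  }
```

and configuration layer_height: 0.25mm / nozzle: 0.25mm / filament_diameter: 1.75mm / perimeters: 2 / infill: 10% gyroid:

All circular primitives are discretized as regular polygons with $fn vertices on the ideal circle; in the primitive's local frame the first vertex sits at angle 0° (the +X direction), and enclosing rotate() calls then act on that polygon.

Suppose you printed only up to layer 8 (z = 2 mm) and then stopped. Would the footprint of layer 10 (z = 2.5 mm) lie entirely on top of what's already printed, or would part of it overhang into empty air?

Compare the two slices. At z = 2: the cube is present — its section is the full 7×19 rectangle (area 133.00 mm²); the r=5 cylinder at (10, 7) gives a regular 24-gon of circumradius 5 (constant along its height) (area = (24/2)·5.000²·sin(360°/24) = 77.65 mm²); After intersecting: the r=5 cylinder at (10, 7) partially overlaps the 7×19 cube; clipping to the common part keeps 10.92 mm² — area = 10.92 mm²; (whole slice rotated 80° about Z — lengths, areas and connectivity unchanged). At z = 2.5: the 7×19 cube contributes its full rectangle (area 133.00 mm²); the r=5 cylinder at (10, 7) contributes a regular 24-gon of circumradius 5 (area = (24/2)·5.000²·sin(360°/24) = 77.65 mm²); Keeping only the common overlap: the r=5 cylinder at (10, 7) partially overlaps the 7×19 cube; clipping to the common part keeps 10.92 mm² — area = 10.92 mm²; (whole slice rotated 80° about Z — lengths, areas and connectivity unchanged). Checking containment: the cross-section at z = 2.5 is a subset of the cross-section at z = 2.

entirely on top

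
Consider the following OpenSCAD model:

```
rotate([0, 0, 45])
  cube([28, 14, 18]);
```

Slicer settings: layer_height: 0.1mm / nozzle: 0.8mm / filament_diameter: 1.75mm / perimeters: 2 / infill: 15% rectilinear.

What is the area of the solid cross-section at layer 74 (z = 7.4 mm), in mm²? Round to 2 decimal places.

At z = 7.4 mm: the 28×14 cube contributes its full rectangle (area 392.00 mm²); (whole slice rotated 45° about Z — lengths, areas and connectivity unchanged). Overall, the cross-section is a single solid region. Net area = 392.00 mm².

392.00 mm²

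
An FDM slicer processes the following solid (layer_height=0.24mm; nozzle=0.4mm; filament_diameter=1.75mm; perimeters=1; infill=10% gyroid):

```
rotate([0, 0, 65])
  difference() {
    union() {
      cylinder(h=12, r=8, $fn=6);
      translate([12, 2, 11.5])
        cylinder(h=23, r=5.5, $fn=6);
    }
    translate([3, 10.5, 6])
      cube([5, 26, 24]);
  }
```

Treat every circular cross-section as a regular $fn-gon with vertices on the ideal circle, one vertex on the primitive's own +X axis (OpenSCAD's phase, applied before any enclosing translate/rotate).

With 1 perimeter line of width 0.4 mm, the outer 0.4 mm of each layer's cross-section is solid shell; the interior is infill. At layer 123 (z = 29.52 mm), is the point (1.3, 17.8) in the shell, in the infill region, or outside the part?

outside

At z = 29.52 mm: the cylinder is not intersected at this z (z outside [0, 12]); the r=5.5 cylinder at (12, 2) contributes a regular 6-gon of circumradius 5.5; Merging all regions: only the r=5.5 cylinder at (12, 2) is present, so the union is just that shape — 1 connected region; the cube at (3, 10.5) (footprint 5×26) is included at this height; After the difference (first − rest): starting from the result so far, the 5×26 cube at (3, 10.5) misses the remaining region (no effect) — 1 connected region; (rotated 65° about Z; rotation is an isometry so areas/perimeters/island counts are preserved). Overall, the cross-section is a single solid region. Undo the 65° rotation: the query point maps to (16.682, 6.344) in the un-rotated model frame. The nearest boundary edge runs (14.75, 6.76)→(17.50, 2.00); distance from the point to it = 1.46 mm. The point is not inside any of the regions above, so it lies outside the cross-section (1.46 mm from the nearest boundary).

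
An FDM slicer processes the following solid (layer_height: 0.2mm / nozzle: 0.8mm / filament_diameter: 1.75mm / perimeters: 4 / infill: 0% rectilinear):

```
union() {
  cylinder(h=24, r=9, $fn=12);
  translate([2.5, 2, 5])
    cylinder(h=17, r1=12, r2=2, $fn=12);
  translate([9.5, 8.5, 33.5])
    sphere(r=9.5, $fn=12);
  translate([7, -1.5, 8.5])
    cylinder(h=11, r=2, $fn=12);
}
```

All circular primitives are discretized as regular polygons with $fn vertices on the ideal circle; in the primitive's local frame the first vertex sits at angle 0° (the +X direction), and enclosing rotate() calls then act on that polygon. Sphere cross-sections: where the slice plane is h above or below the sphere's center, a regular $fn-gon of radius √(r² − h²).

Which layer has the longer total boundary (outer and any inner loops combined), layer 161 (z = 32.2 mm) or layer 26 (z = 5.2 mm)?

layer 26 (z = 5.2 mm)

Layer 161 (z = 32.2): the cylinder does not reach this height (z outside [0, 24]); the cone at (2.5, 2) is not intersected at this z (z outside [5, 22]); the r=9.5 sphere at (9.5, 8.5) contributes a regular 12-gon of circumradius √(9.5²−1.3²) = 9.411 (perimeter = 2·12·9.411·sin(180°/12) = 58.46 mm); the cylinder at (7, -1.5) is not intersected at this z (z outside [8.5, 19.5]); Combining (union): only the r=9.5 sphere at (9.5, 8.5) is present, so the union is just that shape — boundary = 58.46 mm. So its perimeter = 58.46 mm. Layer 26 (z = 5.2): the r=9 cylinder contributes a regular 12-gon of circumradius 9 (perimeter = 2·12·9.000·sin(180°/12) = 55.90 mm); the cone at (2.5, 2) (r1=12→r2=2) has section circumradius 11.882 here — a regular 12-gon (perimeter = 2·12·11.882·sin(180°/12) = 73.81 mm); the sphere at (9.5, 8.5) is absent (|z−center|=28.300 > r=9.5); the cylinder at (7, -1.5) does not reach this height (z outside [8.5, 19.5]); Taking the union: the regions partially overlap (shared area 240.26 mm²), so the edge portions inside another operand are dropped and the merged outline is re-measured after clipping — boundary = 74.10 mm. So its perimeter = 74.10 mm. Layer 26 is larger (74.10 vs 58.46 mm).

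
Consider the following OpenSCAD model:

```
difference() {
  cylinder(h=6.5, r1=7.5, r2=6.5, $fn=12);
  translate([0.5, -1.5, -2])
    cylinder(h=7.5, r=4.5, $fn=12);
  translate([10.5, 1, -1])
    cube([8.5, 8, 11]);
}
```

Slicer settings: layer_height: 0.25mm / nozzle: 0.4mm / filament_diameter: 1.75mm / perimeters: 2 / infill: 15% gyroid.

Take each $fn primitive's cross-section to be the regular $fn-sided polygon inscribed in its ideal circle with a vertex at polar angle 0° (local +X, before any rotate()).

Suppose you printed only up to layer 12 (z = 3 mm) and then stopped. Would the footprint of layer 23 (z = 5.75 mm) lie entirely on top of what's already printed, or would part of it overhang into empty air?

part overhangs

Compare the two slices. At z = 3: the cone (r1=7.5→r2=6.5) has section circumradius 7.038 here — a regular 12-gon (area = (12/2)·7.038²·sin(360°/12) = 148.62 mm²); the cylinder at (0.5, -1.5): section is a regular 12-gon, circumradius r=4.5 (area = (12/2)·4.500²·sin(360°/12) = 60.75 mm²); the cube at (10.5, 1) is present — its section is the full 8.5×8 rectangle (area 68.00 mm²); Subtracting the remaining from the first: starting from the cone (148.62 mm²), the r=4.5 cylinder at (0.5, -1.5) lies wholly inside it (removes its full 60.75 mm² and its 27.95 mm outline becomes a hole wall); the 8.5×8 cube at (10.5, 1) misses the remaining region (no effect) — area = 87.87 mm². At z = 5.75: the cone: at t=0.885 of its height the radius interpolates to r₁+(r₂−r₁)t = 6.615, giving a regular 12-gon of that circumradius (area = (12/2)·6.615²·sin(360°/12) = 131.29 mm²); the cylinder at (0.5, -1.5) is not intersected at this z (z outside [-2, 5.5]); the 8.5×8 cube at (10.5, 1) contributes its full rectangle (area 68.00 mm²); Subtracting the remaining from the first: starting from the cone (131.29 mm²), the 8.5×8 cube at (10.5, 1) misses the remaining region (no effect) — area = 131.29 mm². Checking containment: at z = 5.75 the cross-section extends beyond the z = 3 cross-section by about 60.75 mm².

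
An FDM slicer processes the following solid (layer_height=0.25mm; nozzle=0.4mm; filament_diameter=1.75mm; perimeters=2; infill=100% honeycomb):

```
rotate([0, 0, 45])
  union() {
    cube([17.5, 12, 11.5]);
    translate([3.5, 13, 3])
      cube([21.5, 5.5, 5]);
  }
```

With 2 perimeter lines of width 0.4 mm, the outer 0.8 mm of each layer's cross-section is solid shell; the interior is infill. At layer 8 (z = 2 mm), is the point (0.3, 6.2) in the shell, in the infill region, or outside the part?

At z = 2 mm: the cube is present — its section is the full 17.5×12 rectangle; the cube at (3.5, 13) does not reach this height (z outside [3, 8]); Combining (union): only the 17.5×12 cube is present, so the union is just that shape — 1 connected region; (rotated 45° about Z; rotation is an isometry so areas/perimeters/island counts are preserved). Overall, the cross-section is a single solid region. Undo the 45° rotation: the query point maps to (4.596, 4.172) in the un-rotated model frame. The nearest boundary edge runs (0.00, 0.00)→(17.50, 0.00); distance from the point to it = 4.17 mm. The point is inside the cross-section and 4.17 mm from the nearest boundary — more than the 0.8 mm shell width (2 × 0.4), so it's in the infill interior.

infill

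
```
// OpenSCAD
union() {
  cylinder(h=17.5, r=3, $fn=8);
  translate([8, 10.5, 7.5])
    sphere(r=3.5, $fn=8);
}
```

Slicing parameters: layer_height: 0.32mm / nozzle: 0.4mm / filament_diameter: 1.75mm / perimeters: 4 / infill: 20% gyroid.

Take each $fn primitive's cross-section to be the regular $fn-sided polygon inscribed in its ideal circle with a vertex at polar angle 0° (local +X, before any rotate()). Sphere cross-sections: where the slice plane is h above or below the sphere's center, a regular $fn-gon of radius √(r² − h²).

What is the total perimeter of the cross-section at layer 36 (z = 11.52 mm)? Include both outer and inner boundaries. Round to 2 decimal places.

18.37 mm

At z = 11.52 mm: the cylinder: section is a regular 8-gon, circumradius r=3 (perimeter = 2·8·3.000·sin(180°/8) = 18.37 mm); the sphere at (8, 10.5) does not reach this height (|z−center|=4.020 > r=3.5); Merging all regions: only the r=3 cylinder is present, so the union is just that shape — boundary = 18.37 mm. Overall, the cross-section is a single solid region. Total boundary length (outer) = 18.37 mm.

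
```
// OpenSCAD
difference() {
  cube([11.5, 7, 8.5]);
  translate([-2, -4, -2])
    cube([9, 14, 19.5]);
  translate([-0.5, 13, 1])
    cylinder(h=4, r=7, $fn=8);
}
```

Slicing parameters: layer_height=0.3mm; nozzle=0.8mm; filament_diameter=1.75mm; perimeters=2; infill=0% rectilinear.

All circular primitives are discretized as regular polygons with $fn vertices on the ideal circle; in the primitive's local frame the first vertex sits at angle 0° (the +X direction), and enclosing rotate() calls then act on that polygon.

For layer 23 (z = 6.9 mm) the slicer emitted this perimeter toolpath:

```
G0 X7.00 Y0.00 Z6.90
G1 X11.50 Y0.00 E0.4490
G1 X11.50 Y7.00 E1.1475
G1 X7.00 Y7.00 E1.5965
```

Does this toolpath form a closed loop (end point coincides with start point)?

Start point (G0): (7.00, 0.00). End point (last G1): the path does not return to the start — open.

no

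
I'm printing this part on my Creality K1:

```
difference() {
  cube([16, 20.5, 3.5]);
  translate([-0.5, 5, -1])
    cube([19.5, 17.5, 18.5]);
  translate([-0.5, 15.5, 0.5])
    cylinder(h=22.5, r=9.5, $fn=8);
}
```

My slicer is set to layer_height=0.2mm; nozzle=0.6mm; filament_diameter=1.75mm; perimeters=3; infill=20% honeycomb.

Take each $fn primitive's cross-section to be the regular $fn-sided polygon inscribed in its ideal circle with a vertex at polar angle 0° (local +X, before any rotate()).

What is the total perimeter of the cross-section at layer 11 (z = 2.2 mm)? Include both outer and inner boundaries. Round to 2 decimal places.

42.00 mm

At z = 2.2 mm: the cube (footprint 16×20.5) is included at this height (perimeter 73.00 mm); the cube at (-0.5, 5) (footprint 19.5×17.5) is included at this height (perimeter 74.00 mm); the r=9.5 cylinder at (-0.5, 15.5) gives a regular 8-gon of circumradius 9.5 (constant along its height) (perimeter = 2·8·9.500·sin(180°/8) = 58.17 mm); Taking the first minus the rest: starting from the 16×20.5 cube, the 19.5×17.5 cube at (-0.5, 5) partially overlaps it — only the 248.00 mm² overlap (of its 341.25 mm²) is removed, clipping the outline; the r=9.5 cylinder at (-0.5, 15.5) misses the remaining region (no effect) — boundary = 42.00 mm. Overall, the cross-section is a single solid region. Total boundary length (outer) = 42.00 mm.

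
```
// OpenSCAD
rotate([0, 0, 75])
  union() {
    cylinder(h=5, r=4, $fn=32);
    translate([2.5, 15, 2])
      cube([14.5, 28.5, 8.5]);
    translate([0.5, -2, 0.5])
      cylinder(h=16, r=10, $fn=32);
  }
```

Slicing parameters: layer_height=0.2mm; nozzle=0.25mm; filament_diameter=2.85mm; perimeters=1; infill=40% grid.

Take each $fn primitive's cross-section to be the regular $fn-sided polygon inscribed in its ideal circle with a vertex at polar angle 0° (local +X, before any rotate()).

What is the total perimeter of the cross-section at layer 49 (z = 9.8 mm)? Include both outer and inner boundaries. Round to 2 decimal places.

148.73 mm

At z = 9.8 mm: the cylinder does not reach this height (z outside [0, 5]); the 14.5×28.5 cube at (2.5, 15) contributes its full rectangle (perimeter 86.00 mm); the r=10 cylinder at (0.5, -2) contributes a regular 32-gon of circumradius 10 (perimeter = 2·32·10.000·sin(180°/32) = 62.73 mm); Taking the union: the 2 present regions are separate (no shared area or edge), so areas and boundary lengths simply add and each stays a separate island — boundary = 148.73 mm; (rotated 75° about Z; rotation is an isometry so areas/perimeters/island counts are preserved). Overall, the cross-section has 2 separate islands. Total boundary length (outer) = 148.73 mm.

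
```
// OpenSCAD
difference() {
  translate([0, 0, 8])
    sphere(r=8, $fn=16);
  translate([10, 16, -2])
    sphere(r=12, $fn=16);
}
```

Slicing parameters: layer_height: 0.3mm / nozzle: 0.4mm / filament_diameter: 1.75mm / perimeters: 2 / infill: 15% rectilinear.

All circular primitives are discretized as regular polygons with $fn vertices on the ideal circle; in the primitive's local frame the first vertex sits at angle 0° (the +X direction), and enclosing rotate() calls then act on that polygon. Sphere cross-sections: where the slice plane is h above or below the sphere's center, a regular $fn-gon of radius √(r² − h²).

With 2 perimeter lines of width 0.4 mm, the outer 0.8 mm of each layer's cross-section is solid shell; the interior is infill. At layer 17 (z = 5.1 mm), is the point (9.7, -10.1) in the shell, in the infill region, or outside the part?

outside

At z = 5.1 mm: the r=8 sphere contributes a regular 16-gon of circumradius √(8²−2.9²) = 7.456; the sphere at (10, 16): section is a regular 16-gon, circumradius = √(r²−h²) = √(12²−7.1²) = 9.674; After the difference (first − rest): starting from the r=8 sphere, the r=12 sphere at (10, 16) misses the remaining region (no effect) — 1 connected region. Overall, the cross-section is a single solid region. The nearest boundary edge runs (6.89, -2.85)→(5.27, -5.27); distance from the point to it = 6.55 mm. The point is not inside any of the regions above, so it lies outside the cross-section (6.55 mm from the nearest boundary).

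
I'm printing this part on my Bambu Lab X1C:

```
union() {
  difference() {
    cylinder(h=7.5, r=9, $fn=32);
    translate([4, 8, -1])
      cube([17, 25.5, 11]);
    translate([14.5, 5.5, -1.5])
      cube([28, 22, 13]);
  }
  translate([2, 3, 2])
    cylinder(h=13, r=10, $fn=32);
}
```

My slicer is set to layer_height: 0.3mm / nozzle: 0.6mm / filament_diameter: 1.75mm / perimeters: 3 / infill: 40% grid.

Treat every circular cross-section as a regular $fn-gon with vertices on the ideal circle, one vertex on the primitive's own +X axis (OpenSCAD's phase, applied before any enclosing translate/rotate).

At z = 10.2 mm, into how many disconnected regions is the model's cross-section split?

At z = 10.2 mm: the cylinder is absent (z outside [0, 7.5]); the cube at (4, 8) does not reach this height (z outside [-1, 10]); the 28×22 cube at (14.5, 5.5) contributes its full rectangle; Subtracting the remaining from the first: the first operand is absent here, so nothing remains; the r=10 cylinder at (2, 3) gives a regular 32-gon of circumradius 10 (constant along its height); Taking the union: only the r=10 cylinder at (2, 3) is present, so the union is just that shape — 1 connected region. The result has 1 disconnected region.

1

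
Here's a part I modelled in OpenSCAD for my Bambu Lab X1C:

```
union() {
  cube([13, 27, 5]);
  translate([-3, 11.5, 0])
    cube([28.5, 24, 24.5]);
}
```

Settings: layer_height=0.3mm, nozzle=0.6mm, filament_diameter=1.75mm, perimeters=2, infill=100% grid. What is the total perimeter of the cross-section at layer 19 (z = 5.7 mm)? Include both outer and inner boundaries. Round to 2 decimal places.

At z = 5.7 mm: the cube is absent (z outside [0, 5]); the 28.5×24 cube at (-3, 11.5) contributes its full rectangle (perimeter 105.00 mm); Combining (union): only the 28.5×24 cube at (-3, 11.5) is present, so the union is just that shape — boundary = 105.00 mm. Overall, the cross-section is a single solid region. Total boundary length (outer) = 105.00 mm.

105.00 mm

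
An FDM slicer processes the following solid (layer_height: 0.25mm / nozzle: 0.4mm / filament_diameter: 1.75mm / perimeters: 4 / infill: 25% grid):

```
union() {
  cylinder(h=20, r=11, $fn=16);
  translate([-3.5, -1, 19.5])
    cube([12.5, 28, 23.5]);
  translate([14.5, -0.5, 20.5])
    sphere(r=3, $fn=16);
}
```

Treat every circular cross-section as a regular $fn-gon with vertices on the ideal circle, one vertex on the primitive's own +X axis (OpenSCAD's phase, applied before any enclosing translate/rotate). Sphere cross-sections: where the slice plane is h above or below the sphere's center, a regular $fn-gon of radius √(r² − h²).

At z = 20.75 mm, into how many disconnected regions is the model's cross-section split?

At z = 20.75 mm: the cylinder is not intersected at this z (z outside [0, 20]); the cube at (-3.5, -1) (footprint 12.5×28) is included at this height; the sphere at (14.5, -0.5): section is a regular 16-gon, circumradius = √(r²−h²) = √(3²−0.25²) = 2.990; Taking the union: the 2 present regions are separate (no shared area or edge), so areas and boundary lengths simply add and each stays a separate island — 2 connected regions. The result has 2 disconnected regions.

2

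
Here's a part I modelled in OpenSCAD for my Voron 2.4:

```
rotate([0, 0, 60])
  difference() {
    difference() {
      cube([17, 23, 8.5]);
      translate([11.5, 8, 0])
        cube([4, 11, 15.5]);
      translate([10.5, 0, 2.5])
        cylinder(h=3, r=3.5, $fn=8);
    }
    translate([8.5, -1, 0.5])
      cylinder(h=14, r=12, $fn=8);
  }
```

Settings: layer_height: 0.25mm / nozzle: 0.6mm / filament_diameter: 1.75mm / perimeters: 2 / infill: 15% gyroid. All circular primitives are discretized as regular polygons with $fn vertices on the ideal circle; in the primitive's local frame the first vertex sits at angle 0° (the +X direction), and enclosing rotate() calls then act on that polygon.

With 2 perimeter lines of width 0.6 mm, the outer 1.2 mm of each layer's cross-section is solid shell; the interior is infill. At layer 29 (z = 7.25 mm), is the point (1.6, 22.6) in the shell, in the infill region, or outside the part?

outside

At z = 7.25 mm: the 17×23 cube contributes its full rectangle; the 4×11 cube at (11.5, 8) contributes its full rectangle; the cylinder at (10.5, 0) is absent (z outside [2.5, 5.5]); Taking the first minus the rest: starting from the 17×23 cube, the 4×11 cube at (11.5, 8) lies wholly inside it (removes its full 44.00 mm² and its 30.00 mm outline becomes a hole wall) — 1 connected region with 1 hole; the r=12 cylinder at (8.5, -1) gives a regular 8-gon of circumradius 12 (constant along its height); After the difference (first − rest): starting from the result so far, the r=12 cylinder at (8.5, -1) partially overlaps it — only the 153.36 mm² overlap (of its 407.29 mm²) is removed, clipping the outline — 1 connected region; (rotated 60° about Z; rotation is an isometry so areas/perimeters/island counts are preserved). Overall, the cross-section is a single solid region. Undo the 60° rotation: the query point maps to (20.372, 9.914) in the un-rotated model frame. The nearest boundary edge runs (17.00, 23.00)→(17.00, 7.45); distance from the point to it = 3.37 mm. The point is not inside any of the regions above, so it lies outside the cross-section (3.37 mm from the nearest boundary).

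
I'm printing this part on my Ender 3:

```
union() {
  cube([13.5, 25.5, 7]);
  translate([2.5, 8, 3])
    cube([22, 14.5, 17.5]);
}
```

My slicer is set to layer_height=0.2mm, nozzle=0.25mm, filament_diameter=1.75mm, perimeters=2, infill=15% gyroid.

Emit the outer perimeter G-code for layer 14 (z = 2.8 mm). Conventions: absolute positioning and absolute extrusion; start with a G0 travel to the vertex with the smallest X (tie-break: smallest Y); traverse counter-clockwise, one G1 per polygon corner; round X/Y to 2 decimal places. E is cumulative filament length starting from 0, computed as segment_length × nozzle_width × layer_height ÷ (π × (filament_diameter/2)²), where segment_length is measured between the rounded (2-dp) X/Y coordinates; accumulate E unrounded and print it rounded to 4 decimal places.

At z = 2.8 mm: the cube is present — its section is the full 13.5×25.5 rectangle; the cube at (2.5, 8) is absent (z outside [3, 20.5]); Merging all regions: only the 13.5×25.5 cube is present, so the union is just that shape — 1 connected region. The outline is a single polygon with 4 vertices. Extrusion per mm of travel: 0.25 × 0.2 / (π × 0.875²) = 0.020788. Accumulating E over each segment gives final E = 1.6214.

G0 X0.00 Y0.00 Z2.80
G1 X13.50 Y0.00 E0.2806
G1 X13.50 Y25.50 E0.8107
G1 X0.00 Y25.50 E1.0913
G1 X0.00 Y0.00 E1.6214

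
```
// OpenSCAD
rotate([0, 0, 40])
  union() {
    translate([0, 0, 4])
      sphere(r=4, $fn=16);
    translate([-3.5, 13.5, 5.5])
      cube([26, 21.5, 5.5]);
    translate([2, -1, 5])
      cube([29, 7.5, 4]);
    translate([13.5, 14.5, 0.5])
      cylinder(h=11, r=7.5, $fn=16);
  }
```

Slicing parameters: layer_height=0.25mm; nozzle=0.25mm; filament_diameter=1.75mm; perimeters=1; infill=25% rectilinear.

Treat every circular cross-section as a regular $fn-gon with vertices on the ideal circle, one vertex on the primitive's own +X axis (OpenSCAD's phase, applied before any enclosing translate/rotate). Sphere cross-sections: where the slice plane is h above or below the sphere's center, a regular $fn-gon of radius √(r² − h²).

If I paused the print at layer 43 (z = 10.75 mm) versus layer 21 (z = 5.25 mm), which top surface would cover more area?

Layer 43 (z = 10.75): the sphere is absent (|z−center|=6.750 > r=4); the cube at (-3.5, 13.5) (footprint 26×21.5) is included at this height (area 559.00 mm²); the cube at (2, -1) does not reach this height (z outside [5, 9]); the r=7.5 cylinder at (13.5, 14.5) contributes a regular 16-gon of circumradius 7.5 (area = (16/2)·7.500²·sin(360°/16) = 172.21 mm²); Merging all regions: the regions partially overlap — summed areas 731.21 mm² minus the doubly-counted overlap 100.90 mm² gives 630.30 mm² — area = 630.30 mm²; (rotated 40° about Z; rotation is an isometry so areas/perimeters/island counts are preserved). So its area = 630.30 mm². Layer 21 (z = 5.25): the r=4 sphere slices to a regular 16-gon of circumradius 3.800 (√(r²−h²) with h=1.25 from center) (area = (16/2)·3.800²·sin(360°/16) = 44.20 mm²); the cube at (-3.5, 13.5) is absent (z outside [5.5, 11]); the cube at (2, -1) (footprint 29×7.5) is included at this height (area 217.50 mm²); the cylinder at (13.5, 14.5): section is a regular 16-gon, circumradius r=7.5 (area = (16/2)·7.500²·sin(360°/16) = 172.21 mm²); Merging all regions: the regions partially overlap — summed areas 433.91 mm² minus the doubly-counted overlap 5.62 mm² gives 428.29 mm² — area = 428.29 mm²; (whole slice rotated 40° about Z — lengths, areas and connectivity unchanged). So its area = 428.29 mm². Layer 43 is larger (630.30 vs 428.29 mm²).

layer 43 (z = 10.75 mm)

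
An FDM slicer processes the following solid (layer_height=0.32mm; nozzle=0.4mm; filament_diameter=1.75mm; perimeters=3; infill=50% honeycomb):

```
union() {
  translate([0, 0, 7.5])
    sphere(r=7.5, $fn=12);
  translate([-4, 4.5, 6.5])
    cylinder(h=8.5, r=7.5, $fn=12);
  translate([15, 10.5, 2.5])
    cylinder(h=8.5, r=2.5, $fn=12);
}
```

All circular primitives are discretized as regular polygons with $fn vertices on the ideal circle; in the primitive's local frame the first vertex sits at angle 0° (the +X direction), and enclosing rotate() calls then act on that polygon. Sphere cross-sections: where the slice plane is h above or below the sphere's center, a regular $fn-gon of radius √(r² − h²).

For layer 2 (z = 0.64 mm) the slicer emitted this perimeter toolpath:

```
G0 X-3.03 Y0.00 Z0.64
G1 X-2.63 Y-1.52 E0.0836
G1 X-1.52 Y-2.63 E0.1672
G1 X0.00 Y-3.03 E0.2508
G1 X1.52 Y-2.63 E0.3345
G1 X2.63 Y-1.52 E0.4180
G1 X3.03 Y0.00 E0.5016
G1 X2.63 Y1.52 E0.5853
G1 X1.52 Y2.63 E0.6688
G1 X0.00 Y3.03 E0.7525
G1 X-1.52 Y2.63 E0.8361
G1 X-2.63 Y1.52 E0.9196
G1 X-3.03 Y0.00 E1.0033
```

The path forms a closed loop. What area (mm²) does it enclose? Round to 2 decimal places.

Apply the shoelace formula to the sequence of (X, Y) vertices; enclosed area = 27.64 mm².

27.64 mm²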